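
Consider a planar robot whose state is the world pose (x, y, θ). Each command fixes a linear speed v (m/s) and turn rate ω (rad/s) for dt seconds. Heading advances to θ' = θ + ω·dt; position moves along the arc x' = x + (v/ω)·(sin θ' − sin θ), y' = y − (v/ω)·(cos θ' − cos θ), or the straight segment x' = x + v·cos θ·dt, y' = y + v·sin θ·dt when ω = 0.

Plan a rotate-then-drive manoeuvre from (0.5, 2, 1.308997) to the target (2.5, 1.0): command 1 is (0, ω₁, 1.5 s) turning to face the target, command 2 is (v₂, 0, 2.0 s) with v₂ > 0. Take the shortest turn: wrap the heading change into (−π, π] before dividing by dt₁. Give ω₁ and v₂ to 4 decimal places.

heading to target = atan2(1−2, 2.5−0.5) = -0.4636
Δθ = wrap(-0.4636 − 1.3090) = -1.7726; ω₁ = Δθ/dt₁ = -1.1818
distance = √((2.5−0.5)² + (1−2)²) = 2.2361; v₂ = distance/dt₂ = 1.1180

ω₁ = -1.1818, v₂ = 1.1180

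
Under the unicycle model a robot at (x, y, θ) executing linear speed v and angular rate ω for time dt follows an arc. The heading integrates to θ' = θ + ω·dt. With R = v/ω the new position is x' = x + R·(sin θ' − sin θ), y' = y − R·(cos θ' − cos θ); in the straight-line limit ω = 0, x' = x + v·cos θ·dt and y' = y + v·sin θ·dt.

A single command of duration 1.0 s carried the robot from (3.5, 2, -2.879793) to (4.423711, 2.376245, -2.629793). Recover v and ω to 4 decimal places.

v = -1.0000, ω = 0.2500

Δθ = -2.629793 − -2.879793 = 0.250000
ω = Δθ/dt = 0.250000/1.0 = 0.2500
R = Δx/(sin θ' − sin θ) = -4.0000
v = R·ω = -4.0000·0.2500 = -1.0000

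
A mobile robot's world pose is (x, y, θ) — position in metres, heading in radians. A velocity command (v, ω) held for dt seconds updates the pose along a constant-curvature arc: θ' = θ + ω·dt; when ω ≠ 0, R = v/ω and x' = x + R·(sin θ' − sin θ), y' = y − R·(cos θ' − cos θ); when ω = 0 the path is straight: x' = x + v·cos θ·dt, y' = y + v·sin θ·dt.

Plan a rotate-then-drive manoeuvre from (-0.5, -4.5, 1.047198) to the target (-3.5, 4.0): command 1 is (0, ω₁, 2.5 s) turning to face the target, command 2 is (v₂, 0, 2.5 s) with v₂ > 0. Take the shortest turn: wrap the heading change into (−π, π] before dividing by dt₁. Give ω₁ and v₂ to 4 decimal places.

heading to target = atan2(4−-4.5, -3.5−-0.5) = 1.9101
Δθ = wrap(1.9101 − 1.0472) = 0.8629; ω₁ = Δθ/dt₁ = 0.3452
distance = √((-3.5−-0.5)² + (4−-4.5)²) = 9.0139; v₂ = distance/dt₂ = 3.6056

ω₁ = 0.3452, v₂ = 3.6056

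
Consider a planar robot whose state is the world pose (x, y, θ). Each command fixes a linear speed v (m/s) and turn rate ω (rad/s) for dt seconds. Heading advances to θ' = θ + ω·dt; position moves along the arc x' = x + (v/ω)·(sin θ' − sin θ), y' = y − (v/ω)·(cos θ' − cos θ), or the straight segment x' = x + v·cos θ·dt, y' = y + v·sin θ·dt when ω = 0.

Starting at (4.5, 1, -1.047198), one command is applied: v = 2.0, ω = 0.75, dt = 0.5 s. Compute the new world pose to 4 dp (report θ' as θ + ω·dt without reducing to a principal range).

(5.1488, 0.2468, -0.6722)

θ' = -1.0472 + 0.75·0.5 = -0.6722
R = v/ω = 2.0/0.75 = 2.6667
x' = 4.5 + 2.6667·(sin -0.6722 − sin -1.0472) = 5.1488
y' = 1 − 2.6667·(cos -0.6722 − cos -1.0472) = 0.2468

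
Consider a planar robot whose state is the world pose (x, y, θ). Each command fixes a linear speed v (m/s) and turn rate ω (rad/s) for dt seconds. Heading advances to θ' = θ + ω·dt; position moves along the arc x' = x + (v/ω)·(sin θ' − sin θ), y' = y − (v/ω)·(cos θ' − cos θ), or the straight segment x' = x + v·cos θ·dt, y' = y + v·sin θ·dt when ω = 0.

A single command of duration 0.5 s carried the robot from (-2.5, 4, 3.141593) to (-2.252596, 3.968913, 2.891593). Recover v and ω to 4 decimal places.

Δθ = 2.891593 − 3.141593 = -0.250000
ω = Δθ/dt = -0.250000/0.5 = -0.5000
R = Δx/(sin θ' − sin θ) = 1.0000
v = R·ω = 1.0000·-0.5000 = -0.5000

v = -0.5000, ω = -0.5000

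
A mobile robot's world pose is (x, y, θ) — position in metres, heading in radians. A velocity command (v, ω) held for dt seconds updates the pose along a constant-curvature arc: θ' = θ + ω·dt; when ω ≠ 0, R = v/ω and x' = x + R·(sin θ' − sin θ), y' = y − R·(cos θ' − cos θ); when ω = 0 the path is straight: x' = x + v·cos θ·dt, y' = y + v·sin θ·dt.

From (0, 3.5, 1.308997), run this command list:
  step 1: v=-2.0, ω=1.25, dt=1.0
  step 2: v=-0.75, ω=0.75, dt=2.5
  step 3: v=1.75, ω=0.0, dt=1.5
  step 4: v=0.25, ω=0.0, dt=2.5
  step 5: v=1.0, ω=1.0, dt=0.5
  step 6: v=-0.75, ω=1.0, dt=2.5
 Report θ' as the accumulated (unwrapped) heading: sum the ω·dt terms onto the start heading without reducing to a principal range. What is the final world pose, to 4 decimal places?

(-0.1468, -1.1685, 7.4340)

step 1: θ'=2.5590 (R=-1.6000) → pose (0.6652, 1.7498, 2.5590)
step 2: θ'=4.4340 (R=-1.0000) → pose (2.1769, 2.3101, 4.4340)
step 3: θ'=4.4340 (straight) → pose (1.4555, -0.2139, 4.4340)
step 4: θ'=4.4340 (straight) → pose (1.2837, -0.8148, 4.4340)
step 5: θ'=4.9340 (R=1.0000) → pose (1.2697, -1.3094, 4.9340)
step 6: θ'=7.4340 (R=-0.7500) → pose (-0.1468, -1.1685, 7.4340)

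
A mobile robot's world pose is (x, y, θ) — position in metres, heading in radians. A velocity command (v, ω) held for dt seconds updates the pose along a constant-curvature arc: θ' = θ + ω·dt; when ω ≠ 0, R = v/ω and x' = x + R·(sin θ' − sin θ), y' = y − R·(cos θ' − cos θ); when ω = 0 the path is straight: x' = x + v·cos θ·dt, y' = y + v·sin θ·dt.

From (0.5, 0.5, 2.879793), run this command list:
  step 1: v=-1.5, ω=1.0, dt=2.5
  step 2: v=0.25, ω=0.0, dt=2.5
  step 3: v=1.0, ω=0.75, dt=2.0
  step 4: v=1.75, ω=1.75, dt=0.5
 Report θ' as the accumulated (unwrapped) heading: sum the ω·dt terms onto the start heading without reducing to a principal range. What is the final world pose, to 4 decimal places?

(4.6828, 2.8369, 7.7548)

step 1: θ'=5.3798 (R=-1.5000) → pose (2.0664, 2.8773, 5.3798)
step 2: θ'=5.3798 (straight) → pose (2.4532, 2.3864, 5.3798)
step 3: θ'=6.8798 (R=1.3333) → pose (4.2496, 2.1087, 6.8798)
step 4: θ'=7.7548 (R=1.0000) → pose (4.6828, 2.8369, 7.7548)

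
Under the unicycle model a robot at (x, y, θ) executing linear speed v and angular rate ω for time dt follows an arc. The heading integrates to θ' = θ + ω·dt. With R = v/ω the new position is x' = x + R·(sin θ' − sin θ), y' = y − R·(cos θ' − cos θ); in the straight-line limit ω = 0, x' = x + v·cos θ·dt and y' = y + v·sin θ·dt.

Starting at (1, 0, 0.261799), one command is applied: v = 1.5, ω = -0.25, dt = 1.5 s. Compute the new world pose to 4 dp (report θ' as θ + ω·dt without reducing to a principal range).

(3.2307, 0.1660, -0.1132)

θ' = 0.2618 + -0.25·1.5 = -0.1132
R = v/ω = 1.5/-0.25 = -6.0000
x' = 1 + -6.0000·(sin -0.1132 − sin 0.2618) = 3.2307
y' = 0 − -6.0000·(cos -0.1132 − cos 0.2618) = 0.1660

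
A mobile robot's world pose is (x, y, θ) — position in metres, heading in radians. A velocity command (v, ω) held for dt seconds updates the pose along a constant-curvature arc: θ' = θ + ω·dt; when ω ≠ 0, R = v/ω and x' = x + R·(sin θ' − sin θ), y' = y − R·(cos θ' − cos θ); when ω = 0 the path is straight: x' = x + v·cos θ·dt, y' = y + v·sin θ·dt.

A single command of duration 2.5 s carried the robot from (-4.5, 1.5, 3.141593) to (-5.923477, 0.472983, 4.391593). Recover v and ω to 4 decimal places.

Δθ = 4.391593 − 3.141593 = 1.250000
ω = Δθ/dt = 1.250000/2.5 = 0.5000
R = Δx/(sin θ' − sin θ) = 1.5000
v = R·ω = 1.5000·0.5000 = 0.7500

v = 0.7500, ω = 0.5000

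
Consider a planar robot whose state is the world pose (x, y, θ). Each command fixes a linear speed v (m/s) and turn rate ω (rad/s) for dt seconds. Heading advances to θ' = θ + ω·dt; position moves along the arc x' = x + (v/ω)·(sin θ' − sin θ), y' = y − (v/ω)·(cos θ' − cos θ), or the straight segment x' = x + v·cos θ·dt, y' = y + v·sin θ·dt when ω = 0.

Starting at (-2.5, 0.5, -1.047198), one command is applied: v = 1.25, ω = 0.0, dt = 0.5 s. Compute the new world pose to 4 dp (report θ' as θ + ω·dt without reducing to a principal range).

θ' = -1.0472 + 0.0·0.5 = -1.0472
ω = 0 → straight: x' = -2.5 + 1.25·cos(-1.0472)·0.5 = -2.1875
y' = 0.5 + 1.25·sin(-1.0472)·0.5 = -0.0413

(-2.1875, -0.0413, -1.0472)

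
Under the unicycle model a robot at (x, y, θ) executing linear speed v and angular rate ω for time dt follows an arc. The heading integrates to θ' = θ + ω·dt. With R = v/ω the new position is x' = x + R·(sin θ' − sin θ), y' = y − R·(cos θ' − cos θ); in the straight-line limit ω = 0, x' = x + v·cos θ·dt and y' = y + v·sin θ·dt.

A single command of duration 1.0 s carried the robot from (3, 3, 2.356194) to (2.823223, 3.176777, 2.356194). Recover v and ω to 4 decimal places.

Δθ = 2.356194 − 2.356194 = 0.000000
ω = Δθ/dt = 0.000000/1.0 = 0.0000
ω = 0 → v = (Δx·cos θ + Δy·sin θ)/dt = 0.2500

v = 0.2500, ω = 0.0000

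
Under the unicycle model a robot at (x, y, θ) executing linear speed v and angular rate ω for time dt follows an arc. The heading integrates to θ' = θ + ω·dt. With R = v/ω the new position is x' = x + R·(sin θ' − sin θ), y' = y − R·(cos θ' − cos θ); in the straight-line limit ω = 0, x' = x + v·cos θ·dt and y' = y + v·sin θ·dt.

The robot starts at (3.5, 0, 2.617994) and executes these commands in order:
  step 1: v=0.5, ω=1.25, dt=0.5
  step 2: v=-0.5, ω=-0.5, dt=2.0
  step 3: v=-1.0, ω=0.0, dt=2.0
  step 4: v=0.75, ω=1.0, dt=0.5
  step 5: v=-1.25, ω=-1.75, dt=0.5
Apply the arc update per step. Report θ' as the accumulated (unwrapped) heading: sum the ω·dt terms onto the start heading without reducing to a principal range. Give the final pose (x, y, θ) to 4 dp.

(5.4986, -2.1105, 1.8680)

step 1: θ'=3.2430 (R=0.4000) → pose (3.2595, 0.0515, 3.2430)
step 2: θ'=2.2430 (R=1.0000) → pose (4.1432, -0.3206, 2.2430)
step 3: θ'=2.2430 (straight) → pose (5.3886, -1.8855, 2.2430)
step 4: θ'=2.7430 (R=0.7500) → pose (5.0929, -1.6614, 2.7430)
step 5: θ'=1.8680 (R=0.7143) → pose (5.4986, -2.1105, 1.8680)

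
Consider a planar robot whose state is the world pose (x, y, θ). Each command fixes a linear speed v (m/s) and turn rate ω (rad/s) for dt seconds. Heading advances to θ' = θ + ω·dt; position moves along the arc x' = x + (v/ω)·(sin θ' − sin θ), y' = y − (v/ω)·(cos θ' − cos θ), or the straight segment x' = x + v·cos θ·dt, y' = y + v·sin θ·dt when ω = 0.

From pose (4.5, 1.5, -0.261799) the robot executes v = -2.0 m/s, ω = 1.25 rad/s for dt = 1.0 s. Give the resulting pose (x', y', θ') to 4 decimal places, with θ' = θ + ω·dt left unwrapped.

(2.7498, 0.8348, 0.9882)

θ' = -0.2618 + 1.25·1.0 = 0.9882
R = v/ω = -2.0/1.25 = -1.6000
x' = 4.5 + -1.6000·(sin 0.9882 − sin -0.2618) = 2.7498
y' = 1.5 − -1.6000·(cos 0.9882 − cos -0.2618) = 0.8348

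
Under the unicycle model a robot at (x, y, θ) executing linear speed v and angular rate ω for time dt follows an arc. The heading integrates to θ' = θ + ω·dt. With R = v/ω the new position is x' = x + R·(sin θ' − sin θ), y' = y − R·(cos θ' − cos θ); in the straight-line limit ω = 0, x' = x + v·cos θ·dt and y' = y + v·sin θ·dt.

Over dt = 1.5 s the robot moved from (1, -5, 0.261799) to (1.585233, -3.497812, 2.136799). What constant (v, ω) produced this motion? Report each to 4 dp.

Δθ = 2.136799 − 0.261799 = 1.875000
ω = Δθ/dt = 1.875000/1.5 = 1.2500
R = −Δy/(cos θ' − cos θ) = 1.0000
v = R·ω = 1.0000·1.2500 = 1.2500

v = 1.2500, ω = 1.2500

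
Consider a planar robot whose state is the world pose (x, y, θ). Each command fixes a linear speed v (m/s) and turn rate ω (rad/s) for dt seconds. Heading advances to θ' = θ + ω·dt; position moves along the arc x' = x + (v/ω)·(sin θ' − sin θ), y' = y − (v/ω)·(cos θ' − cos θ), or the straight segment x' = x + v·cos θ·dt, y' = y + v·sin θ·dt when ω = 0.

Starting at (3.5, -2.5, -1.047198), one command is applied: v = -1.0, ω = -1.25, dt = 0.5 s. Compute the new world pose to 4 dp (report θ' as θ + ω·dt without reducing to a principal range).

(3.3969, -2.0190, -1.6722)

θ' = -1.0472 + -1.25·0.5 = -1.6722
R = v/ω = -1.0/-1.25 = 0.8000
x' = 3.5 + 0.8000·(sin -1.6722 − sin -1.0472) = 3.3969
y' = -2.5 − 0.8000·(cos -1.6722 − cos -1.0472) = -2.0190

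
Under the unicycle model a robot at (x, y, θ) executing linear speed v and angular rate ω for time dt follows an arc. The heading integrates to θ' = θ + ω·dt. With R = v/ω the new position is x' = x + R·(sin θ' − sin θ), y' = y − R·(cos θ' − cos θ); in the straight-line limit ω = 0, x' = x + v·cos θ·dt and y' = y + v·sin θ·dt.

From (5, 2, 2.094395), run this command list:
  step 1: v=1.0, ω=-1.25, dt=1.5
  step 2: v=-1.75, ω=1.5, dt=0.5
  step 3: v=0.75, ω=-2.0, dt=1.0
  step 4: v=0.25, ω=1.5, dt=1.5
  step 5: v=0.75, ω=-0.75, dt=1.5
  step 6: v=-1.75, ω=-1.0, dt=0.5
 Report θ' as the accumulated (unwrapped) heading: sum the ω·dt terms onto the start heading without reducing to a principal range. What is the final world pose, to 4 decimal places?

step 1: θ'=0.2194 (R=-0.8000) → pose (5.5187, 3.1808, 0.2194)
step 2: θ'=0.9694 (R=-1.1667) → pose (4.8107, 2.7022, 0.9694)
step 3: θ'=-1.0306 (R=-0.3750) → pose (5.4415, 2.6829, -1.0306)
step 4: θ'=1.2194 (R=0.1667) → pose (5.7409, 2.7113, 1.2194)
step 5: θ'=0.0944 (R=-1.0000) → pose (6.5855, 3.3626, 0.0944)
step 6: θ'=-0.4056 (R=1.7500) → pose (5.7301, 3.4968, -0.4056)

(5.7301, 3.4968, -0.4056)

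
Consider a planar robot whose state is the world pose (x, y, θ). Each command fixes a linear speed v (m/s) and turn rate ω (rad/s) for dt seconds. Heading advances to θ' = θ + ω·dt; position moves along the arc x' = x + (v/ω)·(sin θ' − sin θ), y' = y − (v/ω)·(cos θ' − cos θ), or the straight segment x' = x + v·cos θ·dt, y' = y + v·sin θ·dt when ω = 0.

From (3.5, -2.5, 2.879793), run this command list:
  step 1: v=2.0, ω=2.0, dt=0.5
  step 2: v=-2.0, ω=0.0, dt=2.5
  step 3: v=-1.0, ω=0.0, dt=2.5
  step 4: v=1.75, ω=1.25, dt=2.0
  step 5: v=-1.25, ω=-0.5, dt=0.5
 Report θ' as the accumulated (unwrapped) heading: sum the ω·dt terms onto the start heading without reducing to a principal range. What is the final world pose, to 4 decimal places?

step 1: θ'=3.8798 (R=1.0000) → pose (2.5682, -2.7262, 3.8798)
step 2: θ'=3.8798 (straight) → pose (6.2666, 0.6385, 3.8798)
step 3: θ'=3.8798 (straight) → pose (8.1158, 2.3209, 3.8798)
step 4: θ'=6.3798 (R=1.4000) → pose (9.1930, -0.1081, 6.3798)
step 5: θ'=6.1298 (R=2.5000) → pose (8.5699, -0.0904, 6.1298)

(8.5699, -0.0904, 6.1298)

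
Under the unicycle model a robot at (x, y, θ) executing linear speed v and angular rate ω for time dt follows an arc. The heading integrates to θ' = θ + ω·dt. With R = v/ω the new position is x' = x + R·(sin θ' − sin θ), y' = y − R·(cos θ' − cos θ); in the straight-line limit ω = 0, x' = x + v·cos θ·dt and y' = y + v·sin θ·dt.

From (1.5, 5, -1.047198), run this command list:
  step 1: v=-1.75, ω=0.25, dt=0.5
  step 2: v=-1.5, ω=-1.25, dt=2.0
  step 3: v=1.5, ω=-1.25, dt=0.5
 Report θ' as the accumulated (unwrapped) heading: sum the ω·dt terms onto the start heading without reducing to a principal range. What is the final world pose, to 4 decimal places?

step 1: θ'=-0.9222 (R=-7.0000) → pose (1.0163, 5.7285, -0.9222)
step 2: θ'=-3.4222 (R=1.2000) → pose (2.3050, 7.6064, -3.4222)
step 3: θ'=-4.0472 (R=-1.2000) → pose (1.6931, 8.0189, -4.0472)

(1.6931, 8.0189, -4.0472)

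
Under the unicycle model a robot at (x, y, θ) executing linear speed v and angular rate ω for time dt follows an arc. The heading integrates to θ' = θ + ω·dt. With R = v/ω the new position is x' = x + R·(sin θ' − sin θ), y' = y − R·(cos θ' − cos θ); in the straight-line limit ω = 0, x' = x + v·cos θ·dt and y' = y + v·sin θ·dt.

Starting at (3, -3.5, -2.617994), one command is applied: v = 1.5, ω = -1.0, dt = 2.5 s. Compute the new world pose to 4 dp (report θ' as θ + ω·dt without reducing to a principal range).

(0.8717, -1.6091, -5.1180)

θ' = -2.6180 + -1.0·2.5 = -5.1180
R = v/ω = 1.5/-1.0 = -1.5000
x' = 3 + -1.5000·(sin -5.1180 − sin -2.6180) = 0.8717
y' = -3.5 − -1.5000·(cos -5.1180 − cos -2.6180) = -1.6091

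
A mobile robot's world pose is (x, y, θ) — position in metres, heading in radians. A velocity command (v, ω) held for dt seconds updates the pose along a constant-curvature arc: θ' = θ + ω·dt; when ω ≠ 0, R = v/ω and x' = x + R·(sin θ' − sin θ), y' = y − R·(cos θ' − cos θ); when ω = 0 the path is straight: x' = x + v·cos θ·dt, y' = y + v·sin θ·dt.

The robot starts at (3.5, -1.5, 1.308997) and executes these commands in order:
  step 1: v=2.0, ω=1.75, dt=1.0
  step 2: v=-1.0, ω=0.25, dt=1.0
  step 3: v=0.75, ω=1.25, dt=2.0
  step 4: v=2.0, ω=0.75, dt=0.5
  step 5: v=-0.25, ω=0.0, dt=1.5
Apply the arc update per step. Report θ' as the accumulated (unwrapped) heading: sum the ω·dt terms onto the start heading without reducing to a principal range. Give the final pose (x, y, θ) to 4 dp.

(3.8933, -1.3924, 6.1840)

step 1: θ'=3.0590 (R=1.1429) → pose (2.4904, -0.0652, 3.0590)
step 2: θ'=3.3090 (R=-4.0000) → pose (3.4869, -0.0230, 3.3090)
step 3: θ'=5.8090 (R=0.6000) → pose (3.3129, -1.1484, 5.8090)
step 4: θ'=6.1840 (R=2.6667) → pose (4.2665, -1.4295, 6.1840)
step 5: θ'=6.1840 (straight) → pose (3.8933, -1.3924, 6.1840)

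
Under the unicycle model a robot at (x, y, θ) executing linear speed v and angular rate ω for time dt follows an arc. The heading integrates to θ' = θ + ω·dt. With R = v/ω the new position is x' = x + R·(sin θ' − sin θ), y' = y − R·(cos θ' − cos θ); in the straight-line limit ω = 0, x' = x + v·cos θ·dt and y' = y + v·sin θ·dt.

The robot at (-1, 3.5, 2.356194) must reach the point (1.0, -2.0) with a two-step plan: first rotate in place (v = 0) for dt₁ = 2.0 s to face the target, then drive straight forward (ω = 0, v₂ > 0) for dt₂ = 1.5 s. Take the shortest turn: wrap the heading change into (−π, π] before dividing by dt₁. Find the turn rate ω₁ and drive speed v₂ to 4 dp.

ω₁ = 1.3525, v₂ = 3.9016

heading to target = atan2(-2−3.5, 1−-1) = -1.2220
Δθ = wrap(-1.2220 − 2.3562) = 2.7050; ω₁ = Δθ/dt₁ = 1.3525
distance = √((1−-1)² + (-2−3.5)²) = 5.8523; v₂ = distance/dt₂ = 3.9016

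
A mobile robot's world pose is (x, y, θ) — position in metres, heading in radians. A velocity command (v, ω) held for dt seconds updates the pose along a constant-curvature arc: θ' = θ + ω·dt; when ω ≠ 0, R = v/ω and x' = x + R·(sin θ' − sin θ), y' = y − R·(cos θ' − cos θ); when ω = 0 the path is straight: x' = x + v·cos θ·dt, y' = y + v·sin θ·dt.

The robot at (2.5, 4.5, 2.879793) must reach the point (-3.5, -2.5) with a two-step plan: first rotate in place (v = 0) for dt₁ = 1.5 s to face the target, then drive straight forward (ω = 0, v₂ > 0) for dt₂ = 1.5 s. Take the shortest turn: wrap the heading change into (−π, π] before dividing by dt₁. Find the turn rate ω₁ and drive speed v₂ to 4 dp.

heading to target = atan2(-2.5−4.5, -3.5−2.5) = -2.2794
Δθ = wrap(-2.2794 − 2.8798) = 1.1240; ω₁ = Δθ/dt₁ = 0.7493
distance = √((-3.5−2.5)² + (-2.5−4.5)²) = 9.2195; v₂ = distance/dt₂ = 6.1464

ω₁ = 0.7493, v₂ = 6.1464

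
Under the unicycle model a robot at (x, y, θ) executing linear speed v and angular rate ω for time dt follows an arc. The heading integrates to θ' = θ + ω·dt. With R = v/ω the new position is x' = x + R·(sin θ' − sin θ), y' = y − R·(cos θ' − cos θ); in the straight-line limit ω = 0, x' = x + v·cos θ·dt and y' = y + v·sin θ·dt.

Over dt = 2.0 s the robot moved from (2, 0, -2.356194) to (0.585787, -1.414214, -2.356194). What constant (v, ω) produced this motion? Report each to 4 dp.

Δθ = -2.356194 − -2.356194 = 0.000000
ω = Δθ/dt = 0.000000/2.0 = 0.0000
ω = 0 → v = (Δx·cos θ + Δy·sin θ)/dt = 1.0000

v = 1.0000, ω = 0.0000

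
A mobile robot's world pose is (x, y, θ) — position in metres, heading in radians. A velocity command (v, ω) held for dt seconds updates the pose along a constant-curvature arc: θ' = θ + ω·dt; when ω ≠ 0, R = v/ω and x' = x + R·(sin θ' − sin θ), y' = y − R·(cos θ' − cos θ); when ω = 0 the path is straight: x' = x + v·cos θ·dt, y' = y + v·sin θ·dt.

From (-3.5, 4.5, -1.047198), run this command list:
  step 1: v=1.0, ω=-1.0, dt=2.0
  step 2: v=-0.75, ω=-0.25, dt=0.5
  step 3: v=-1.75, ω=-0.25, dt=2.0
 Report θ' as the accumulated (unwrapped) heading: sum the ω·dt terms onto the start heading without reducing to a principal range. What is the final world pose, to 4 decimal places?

(-0.5690, 2.0572, -3.6722)

step 1: θ'=-3.0472 (R=-1.0000) → pose (-4.2718, 3.0045, -3.0472)
step 2: θ'=-3.1722 (R=3.0000) → pose (-3.8972, 3.0164, -3.1722)
step 3: θ'=-3.6722 (R=7.0000) → pose (-0.5690, 2.0572, -3.6722)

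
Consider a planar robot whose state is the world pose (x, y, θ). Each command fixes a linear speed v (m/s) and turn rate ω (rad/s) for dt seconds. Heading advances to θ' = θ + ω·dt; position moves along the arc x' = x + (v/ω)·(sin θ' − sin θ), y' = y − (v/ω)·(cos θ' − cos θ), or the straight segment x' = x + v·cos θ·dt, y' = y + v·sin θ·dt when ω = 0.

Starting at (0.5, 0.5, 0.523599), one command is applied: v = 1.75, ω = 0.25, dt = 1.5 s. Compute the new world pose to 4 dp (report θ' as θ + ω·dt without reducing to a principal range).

(2.4772, 2.2032, 0.8986)

θ' = 0.5236 + 0.25·1.5 = 0.8986
R = v/ω = 1.75/0.25 = 7.0000
x' = 0.5 + 7.0000·(sin 0.8986 − sin 0.5236) = 2.4772
y' = 0.5 − 7.0000·(cos 0.8986 − cos 0.5236) = 2.2032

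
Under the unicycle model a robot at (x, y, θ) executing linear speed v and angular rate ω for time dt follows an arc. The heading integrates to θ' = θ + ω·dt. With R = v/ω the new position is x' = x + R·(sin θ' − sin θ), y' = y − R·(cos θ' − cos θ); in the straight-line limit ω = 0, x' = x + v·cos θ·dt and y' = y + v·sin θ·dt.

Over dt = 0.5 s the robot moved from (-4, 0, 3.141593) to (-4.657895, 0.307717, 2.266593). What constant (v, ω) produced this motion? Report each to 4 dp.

v = 1.5000, ω = -1.7500

Δθ = 2.266593 − 3.141593 = -0.875000
ω = Δθ/dt = -0.875000/0.5 = -1.7500
R = Δx/(sin θ' − sin θ) = -0.8571
v = R·ω = -0.8571·-1.7500 = 1.5000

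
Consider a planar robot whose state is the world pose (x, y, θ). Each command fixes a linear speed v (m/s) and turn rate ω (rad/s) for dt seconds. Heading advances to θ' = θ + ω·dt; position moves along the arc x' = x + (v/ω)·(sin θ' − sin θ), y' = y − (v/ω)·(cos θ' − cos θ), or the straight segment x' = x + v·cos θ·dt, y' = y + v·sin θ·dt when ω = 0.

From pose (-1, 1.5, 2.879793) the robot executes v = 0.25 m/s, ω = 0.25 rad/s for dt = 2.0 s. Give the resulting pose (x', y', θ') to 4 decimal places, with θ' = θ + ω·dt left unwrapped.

(-1.4948, 1.5058, 3.3798)

θ' = 2.8798 + 0.25·2.0 = 3.3798
R = v/ω = 0.25/0.25 = 1.0000
x' = -1 + 1.0000·(sin 3.3798 − sin 2.8798) = -1.4948
y' = 1.5 − 1.0000·(cos 3.3798 − cos 2.8798) = 1.5058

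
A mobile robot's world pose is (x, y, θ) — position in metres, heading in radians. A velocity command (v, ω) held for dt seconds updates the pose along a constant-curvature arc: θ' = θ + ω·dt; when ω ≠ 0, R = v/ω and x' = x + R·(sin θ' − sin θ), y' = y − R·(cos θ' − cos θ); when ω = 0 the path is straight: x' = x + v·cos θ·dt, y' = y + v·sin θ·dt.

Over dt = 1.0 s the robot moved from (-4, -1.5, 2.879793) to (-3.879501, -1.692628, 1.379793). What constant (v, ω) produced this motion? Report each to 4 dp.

v = -0.2500, ω = -1.5000

Δθ = 1.379793 − 2.879793 = -1.500000
ω = Δθ/dt = -1.500000/1.0 = -1.5000
R = −Δy/(cos θ' − cos θ) = 0.1667
v = R·ω = 0.1667·-1.5000 = -0.2500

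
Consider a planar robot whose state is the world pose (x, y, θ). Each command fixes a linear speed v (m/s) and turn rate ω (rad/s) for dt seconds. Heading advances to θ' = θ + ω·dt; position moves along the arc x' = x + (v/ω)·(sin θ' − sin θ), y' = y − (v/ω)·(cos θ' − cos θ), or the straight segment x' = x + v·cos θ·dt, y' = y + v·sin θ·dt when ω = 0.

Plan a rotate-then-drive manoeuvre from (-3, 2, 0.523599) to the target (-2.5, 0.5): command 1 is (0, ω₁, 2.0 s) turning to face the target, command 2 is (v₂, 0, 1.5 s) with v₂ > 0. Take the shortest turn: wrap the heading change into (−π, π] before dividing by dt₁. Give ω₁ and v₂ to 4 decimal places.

heading to target = atan2(0.5−2, -2.5−-3) = -1.2490
Δθ = wrap(-1.2490 − 0.5236) = -1.7726; ω₁ = Δθ/dt₁ = -0.8863
distance = √((-2.5−-3)² + (0.5−2)²) = 1.5811; v₂ = distance/dt₂ = 1.0541

ω₁ = -0.8863, v₂ = 1.0541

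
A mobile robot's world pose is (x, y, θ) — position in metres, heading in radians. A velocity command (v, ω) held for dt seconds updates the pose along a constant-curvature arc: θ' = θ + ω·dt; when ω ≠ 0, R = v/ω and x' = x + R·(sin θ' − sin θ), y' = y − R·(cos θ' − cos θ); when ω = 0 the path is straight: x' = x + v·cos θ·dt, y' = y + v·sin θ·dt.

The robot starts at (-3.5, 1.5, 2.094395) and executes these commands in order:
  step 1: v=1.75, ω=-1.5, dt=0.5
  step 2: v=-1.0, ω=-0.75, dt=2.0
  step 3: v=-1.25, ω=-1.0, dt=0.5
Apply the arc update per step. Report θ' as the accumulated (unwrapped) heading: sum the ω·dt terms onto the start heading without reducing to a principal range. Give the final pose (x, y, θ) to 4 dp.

step 1: θ'=1.3444 (R=-1.1667) → pose (-3.6265, 2.3452, 1.3444)
step 2: θ'=-0.1556 (R=1.3333) → pose (-5.1325, 1.3273, -0.1556)
step 3: θ'=-0.6556 (R=1.2500) → pose (-5.7008, 1.5713, -0.6556)

(-5.7008, 1.5713, -0.6556)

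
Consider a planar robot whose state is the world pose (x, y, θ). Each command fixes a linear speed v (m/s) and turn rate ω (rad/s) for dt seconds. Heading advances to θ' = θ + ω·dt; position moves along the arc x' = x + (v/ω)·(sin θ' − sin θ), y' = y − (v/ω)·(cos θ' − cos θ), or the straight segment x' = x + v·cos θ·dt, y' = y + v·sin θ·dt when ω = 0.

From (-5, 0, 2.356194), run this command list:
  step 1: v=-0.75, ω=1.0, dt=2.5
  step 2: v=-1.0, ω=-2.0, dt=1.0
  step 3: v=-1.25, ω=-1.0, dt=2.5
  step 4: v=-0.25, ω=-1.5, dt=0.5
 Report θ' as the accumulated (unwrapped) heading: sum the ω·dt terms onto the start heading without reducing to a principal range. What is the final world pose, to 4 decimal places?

step 1: θ'=4.8562 (R=-0.7500) → pose (-3.7274, 0.6378, 4.8562)
step 2: θ'=2.8562 (R=0.5000) → pose (-3.0918, 1.1892, 2.8562)
step 3: θ'=0.3562 (R=1.2500) → pose (-3.0078, -1.1817, 0.3562)
step 4: θ'=-0.3938 (R=0.1667) → pose (-3.1299, -1.1794, -0.3938)

(-3.1299, -1.1794, -0.3938)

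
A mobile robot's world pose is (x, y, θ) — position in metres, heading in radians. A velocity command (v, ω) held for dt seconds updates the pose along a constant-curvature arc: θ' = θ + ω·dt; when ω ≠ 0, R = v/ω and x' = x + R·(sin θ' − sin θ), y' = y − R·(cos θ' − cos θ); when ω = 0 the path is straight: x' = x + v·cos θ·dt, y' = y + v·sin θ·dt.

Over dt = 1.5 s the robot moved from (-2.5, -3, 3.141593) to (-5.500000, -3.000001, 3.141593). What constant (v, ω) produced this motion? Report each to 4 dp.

v = 2.0000, ω = 0.0000

Δθ = 3.141593 − 3.141593 = 0.000000
ω = Δθ/dt = 0.000000/1.5 = 0.0000
ω = 0 → v = (Δx·cos θ + Δy·sin θ)/dt = 2.0000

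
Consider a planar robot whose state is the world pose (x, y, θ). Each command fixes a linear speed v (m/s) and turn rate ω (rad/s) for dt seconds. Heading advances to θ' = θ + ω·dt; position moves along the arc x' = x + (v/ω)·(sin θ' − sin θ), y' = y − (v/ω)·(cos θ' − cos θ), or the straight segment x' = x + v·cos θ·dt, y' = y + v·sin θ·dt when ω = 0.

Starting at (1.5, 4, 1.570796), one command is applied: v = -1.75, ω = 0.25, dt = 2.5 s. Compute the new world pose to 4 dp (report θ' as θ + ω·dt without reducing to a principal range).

(2.8233, -0.0957, 2.1958)

θ' = 1.5708 + 0.25·2.5 = 2.1958
R = v/ω = -1.75/0.25 = -7.0000
x' = 1.5 + -7.0000·(sin 2.1958 − sin 1.5708) = 2.8233
y' = 4 − -7.0000·(cos 2.1958 − cos 1.5708) = -0.0957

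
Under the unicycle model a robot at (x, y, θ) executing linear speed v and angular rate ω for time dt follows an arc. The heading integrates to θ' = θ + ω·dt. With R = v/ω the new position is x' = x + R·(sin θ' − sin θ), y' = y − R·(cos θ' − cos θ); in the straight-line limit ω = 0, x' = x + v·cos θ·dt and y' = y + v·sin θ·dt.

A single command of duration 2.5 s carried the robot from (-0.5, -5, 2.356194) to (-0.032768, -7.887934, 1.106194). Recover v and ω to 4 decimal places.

Δθ = 1.106194 − 2.356194 = -1.250000
ω = Δθ/dt = -1.250000/2.5 = -0.5000
R = −Δy/(cos θ' − cos θ) = 2.5000
v = R·ω = 2.5000·-0.5000 = -1.2500

v = -1.2500, ω = -0.5000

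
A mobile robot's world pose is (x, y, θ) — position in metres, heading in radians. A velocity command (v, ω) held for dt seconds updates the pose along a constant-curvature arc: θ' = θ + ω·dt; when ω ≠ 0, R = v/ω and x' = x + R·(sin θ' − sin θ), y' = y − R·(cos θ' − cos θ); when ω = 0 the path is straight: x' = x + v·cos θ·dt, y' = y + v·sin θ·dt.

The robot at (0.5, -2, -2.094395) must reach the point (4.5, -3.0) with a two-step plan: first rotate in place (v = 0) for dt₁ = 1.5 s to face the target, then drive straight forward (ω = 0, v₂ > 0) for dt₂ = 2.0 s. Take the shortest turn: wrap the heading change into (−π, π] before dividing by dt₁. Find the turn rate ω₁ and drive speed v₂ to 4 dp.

heading to target = atan2(-3−-2, 4.5−0.5) = -0.2450
Δθ = wrap(-0.2450 − -2.0944) = 1.8494; ω₁ = Δθ/dt₁ = 1.2329
distance = √((4.5−0.5)² + (-3−-2)²) = 4.1231; v₂ = distance/dt₂ = 2.0616

ω₁ = 1.2329, v₂ = 2.0616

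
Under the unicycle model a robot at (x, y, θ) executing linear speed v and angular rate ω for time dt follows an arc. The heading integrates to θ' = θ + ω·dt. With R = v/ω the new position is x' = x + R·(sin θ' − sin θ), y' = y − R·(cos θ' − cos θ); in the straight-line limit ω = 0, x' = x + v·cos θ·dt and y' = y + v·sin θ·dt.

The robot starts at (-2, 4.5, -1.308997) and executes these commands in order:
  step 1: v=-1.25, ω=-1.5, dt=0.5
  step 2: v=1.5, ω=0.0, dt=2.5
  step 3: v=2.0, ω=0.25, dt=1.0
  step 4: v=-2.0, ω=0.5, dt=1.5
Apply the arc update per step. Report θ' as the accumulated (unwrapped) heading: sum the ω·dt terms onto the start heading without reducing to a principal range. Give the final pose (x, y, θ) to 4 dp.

step 1: θ'=-2.0590 (R=0.8333) → pose (-1.9310, 5.1065, -2.0590)
step 2: θ'=-2.0590 (straight) → pose (-3.6899, 1.7946, -2.0590)
step 3: θ'=-1.8090 (R=8.0000) → pose (-4.3986, -0.0700, -1.8090)
step 4: θ'=-1.0590 (R=-4.0000) → pose (-4.7982, 2.8328, -1.0590)

(-4.7982, 2.8328, -1.0590)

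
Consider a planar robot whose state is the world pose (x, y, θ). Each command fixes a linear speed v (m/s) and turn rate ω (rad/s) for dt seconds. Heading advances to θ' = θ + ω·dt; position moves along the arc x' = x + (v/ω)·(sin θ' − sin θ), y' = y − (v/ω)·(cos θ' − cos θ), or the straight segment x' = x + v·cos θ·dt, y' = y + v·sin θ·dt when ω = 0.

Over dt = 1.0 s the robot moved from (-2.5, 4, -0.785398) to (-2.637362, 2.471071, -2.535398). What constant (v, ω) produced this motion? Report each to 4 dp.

v = 1.7500, ω = -1.7500

Δθ = -2.535398 − -0.785398 = -1.750000
ω = Δθ/dt = -1.750000/1.0 = -1.7500
R = −Δy/(cos θ' − cos θ) = -1.0000
v = R·ω = -1.0000·-1.7500 = 1.7500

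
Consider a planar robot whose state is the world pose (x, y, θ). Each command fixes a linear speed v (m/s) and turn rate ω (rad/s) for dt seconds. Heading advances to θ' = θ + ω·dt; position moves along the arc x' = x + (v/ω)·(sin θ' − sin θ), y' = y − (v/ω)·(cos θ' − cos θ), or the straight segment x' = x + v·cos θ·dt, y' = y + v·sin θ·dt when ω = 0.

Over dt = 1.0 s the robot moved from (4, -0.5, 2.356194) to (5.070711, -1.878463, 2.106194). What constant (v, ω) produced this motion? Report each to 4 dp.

Δθ = 2.106194 − 2.356194 = -0.250000
ω = Δθ/dt = -0.250000/1.0 = -0.2500
R = −Δy/(cos θ' − cos θ) = 7.0000
v = R·ω = 7.0000·-0.2500 = -1.7500

v = -1.7500, ω = -0.2500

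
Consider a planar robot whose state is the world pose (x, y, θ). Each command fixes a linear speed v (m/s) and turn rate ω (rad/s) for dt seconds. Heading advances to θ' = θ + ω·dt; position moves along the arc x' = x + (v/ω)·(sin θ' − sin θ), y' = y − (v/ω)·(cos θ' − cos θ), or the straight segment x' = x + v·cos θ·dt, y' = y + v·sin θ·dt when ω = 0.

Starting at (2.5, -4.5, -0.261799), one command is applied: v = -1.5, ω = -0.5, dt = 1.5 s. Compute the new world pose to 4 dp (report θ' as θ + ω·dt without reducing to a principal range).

θ' = -0.2618 + -0.5·1.5 = -1.0118
R = v/ω = -1.5/-0.5 = 3.0000
x' = 2.5 + 3.0000·(sin -1.0118 − sin -0.2618) = 0.7331
y' = -4.5 − 3.0000·(cos -1.0118 − cos -0.2618) = -3.1932

(0.7331, -3.1932, -1.0118)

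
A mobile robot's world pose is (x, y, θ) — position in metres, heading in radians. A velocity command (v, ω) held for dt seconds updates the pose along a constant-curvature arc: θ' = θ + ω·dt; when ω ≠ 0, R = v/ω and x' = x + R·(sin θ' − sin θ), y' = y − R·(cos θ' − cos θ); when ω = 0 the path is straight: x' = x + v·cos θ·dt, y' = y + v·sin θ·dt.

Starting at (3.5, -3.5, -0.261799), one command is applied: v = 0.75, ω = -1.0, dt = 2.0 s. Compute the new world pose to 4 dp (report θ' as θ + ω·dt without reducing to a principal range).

θ' = -0.2618 + -1.0·2.0 = -2.2618
R = v/ω = 0.75/-1.0 = -0.7500
x' = 3.5 + -0.7500·(sin -2.2618 − sin -0.2618) = 3.8838
y' = -3.5 − -0.7500·(cos -2.2618 − cos -0.2618) = -4.7024

(3.8838, -4.7024, -2.2618)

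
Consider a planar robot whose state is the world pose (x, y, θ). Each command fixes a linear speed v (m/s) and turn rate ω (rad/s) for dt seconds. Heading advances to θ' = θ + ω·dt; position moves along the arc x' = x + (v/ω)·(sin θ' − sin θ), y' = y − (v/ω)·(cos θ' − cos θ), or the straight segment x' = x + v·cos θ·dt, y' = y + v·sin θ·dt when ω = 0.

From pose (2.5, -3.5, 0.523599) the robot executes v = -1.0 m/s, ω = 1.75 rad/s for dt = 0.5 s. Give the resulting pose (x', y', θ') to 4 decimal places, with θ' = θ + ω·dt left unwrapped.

(2.2227, -3.8970, 1.3986)

θ' = 0.5236 + 1.75·0.5 = 1.3986
R = v/ω = -1.0/1.75 = -0.5714
x' = 2.5 + -0.5714·(sin 1.3986 − sin 0.5236) = 2.2227
y' = -3.5 − -0.5714·(cos 1.3986 − cos 0.5236) = -3.8970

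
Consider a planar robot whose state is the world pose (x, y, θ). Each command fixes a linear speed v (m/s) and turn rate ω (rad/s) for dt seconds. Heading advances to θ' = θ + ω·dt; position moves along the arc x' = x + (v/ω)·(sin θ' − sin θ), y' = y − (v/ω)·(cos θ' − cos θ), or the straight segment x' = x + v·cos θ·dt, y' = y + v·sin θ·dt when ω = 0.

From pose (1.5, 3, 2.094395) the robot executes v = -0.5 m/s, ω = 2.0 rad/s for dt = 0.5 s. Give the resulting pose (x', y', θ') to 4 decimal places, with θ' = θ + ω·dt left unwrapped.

(1.7047, 2.8753, 3.0944)

θ' = 2.0944 + 2.0·0.5 = 3.0944
R = v/ω = -0.5/2.0 = -0.2500
x' = 1.5 + -0.2500·(sin 3.0944 − sin 2.0944) = 1.7047
y' = 3 − -0.2500·(cos 3.0944 − cos 2.0944) = 2.8753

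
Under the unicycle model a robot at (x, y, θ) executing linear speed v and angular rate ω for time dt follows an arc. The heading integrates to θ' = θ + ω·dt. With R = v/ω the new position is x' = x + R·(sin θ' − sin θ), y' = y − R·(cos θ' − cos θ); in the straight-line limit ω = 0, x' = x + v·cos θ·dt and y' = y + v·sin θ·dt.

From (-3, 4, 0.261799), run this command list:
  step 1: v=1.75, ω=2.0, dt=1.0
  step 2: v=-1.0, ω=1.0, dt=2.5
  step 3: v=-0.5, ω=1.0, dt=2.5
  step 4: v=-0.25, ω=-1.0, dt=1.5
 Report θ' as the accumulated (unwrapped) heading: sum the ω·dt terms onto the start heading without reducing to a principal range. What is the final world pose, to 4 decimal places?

(-2.0290, 6.2667, 5.7618)

step 1: θ'=2.2618 (R=0.8750) → pose (-2.5522, 5.4028, 2.2618)
step 2: θ'=4.7618 (R=-1.0000) → pose (-0.7828, 6.0895, 4.7618)
step 3: θ'=7.2618 (R=-0.5000) → pose (-1.6970, 6.3439, 7.2618)
step 4: θ'=5.7618 (R=0.2500) → pose (-2.0290, 6.2667, 5.7618)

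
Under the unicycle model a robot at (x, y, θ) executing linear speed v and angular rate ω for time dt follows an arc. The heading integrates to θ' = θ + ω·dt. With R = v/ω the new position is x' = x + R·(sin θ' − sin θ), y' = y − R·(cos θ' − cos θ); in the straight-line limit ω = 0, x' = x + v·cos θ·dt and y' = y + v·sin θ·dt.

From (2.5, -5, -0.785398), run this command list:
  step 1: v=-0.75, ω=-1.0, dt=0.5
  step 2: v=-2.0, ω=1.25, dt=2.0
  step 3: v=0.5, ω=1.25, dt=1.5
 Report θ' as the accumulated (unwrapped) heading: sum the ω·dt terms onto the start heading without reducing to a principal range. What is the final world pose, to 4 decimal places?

(-1.0783, -4.0344, 3.0896)

step 1: θ'=-1.2854 (R=0.7500) → pose (2.3107, -4.6808, -1.2854)
step 2: θ'=1.2146 (R=-1.6000) → pose (-0.7242, -4.5734, 1.2146)
step 3: θ'=3.0896 (R=0.4000) → pose (-1.0783, -4.0344, 3.0896)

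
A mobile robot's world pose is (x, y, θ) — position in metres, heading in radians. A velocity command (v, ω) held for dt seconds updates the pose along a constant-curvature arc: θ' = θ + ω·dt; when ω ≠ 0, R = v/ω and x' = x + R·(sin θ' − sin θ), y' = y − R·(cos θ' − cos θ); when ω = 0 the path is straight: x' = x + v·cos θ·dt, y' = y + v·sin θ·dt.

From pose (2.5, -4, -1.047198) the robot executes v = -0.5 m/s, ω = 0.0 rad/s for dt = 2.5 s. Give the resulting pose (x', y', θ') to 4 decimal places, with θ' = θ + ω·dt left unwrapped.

θ' = -1.0472 + 0.0·2.5 = -1.0472
ω = 0 → straight: x' = 2.5 + -0.5·cos(-1.0472)·2.5 = 1.8750
y' = -4 + -0.5·sin(-1.0472)·2.5 = -2.9175

(1.8750, -2.9175, -1.0472)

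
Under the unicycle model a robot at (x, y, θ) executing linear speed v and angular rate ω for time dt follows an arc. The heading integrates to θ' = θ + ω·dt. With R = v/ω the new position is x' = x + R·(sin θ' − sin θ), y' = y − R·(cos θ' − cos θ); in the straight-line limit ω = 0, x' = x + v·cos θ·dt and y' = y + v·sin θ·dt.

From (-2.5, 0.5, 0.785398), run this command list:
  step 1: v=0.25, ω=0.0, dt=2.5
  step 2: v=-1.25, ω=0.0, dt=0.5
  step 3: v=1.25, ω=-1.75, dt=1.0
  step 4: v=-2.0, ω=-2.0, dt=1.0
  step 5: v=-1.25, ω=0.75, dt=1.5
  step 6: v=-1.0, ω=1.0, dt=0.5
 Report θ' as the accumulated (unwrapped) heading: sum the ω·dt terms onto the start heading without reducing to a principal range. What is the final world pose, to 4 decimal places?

step 1: θ'=0.7854 (straight) → pose (-2.0581, 0.9419, 0.7854)
step 2: θ'=0.7854 (straight) → pose (-2.5000, 0.5000, 0.7854)
step 3: θ'=-0.9646 (R=-0.7143) → pose (-1.4079, 0.4019, -0.9646)
step 4: θ'=-2.9646 (R=1.0000) → pose (-0.7622, 1.9560, -2.9646)
step 5: θ'=-1.8396 (R=-1.6667) → pose (0.5512, 3.1540, -1.8396)
step 6: θ'=-1.3396 (R=-1.0000) → pose (0.5605, 3.6487, -1.3396)

(0.5605, 3.6487, -1.3396)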